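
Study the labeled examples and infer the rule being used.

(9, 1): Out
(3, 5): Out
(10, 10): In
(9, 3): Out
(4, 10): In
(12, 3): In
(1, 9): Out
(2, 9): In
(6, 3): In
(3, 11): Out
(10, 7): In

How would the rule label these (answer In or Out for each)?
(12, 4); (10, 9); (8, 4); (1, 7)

In, In, In, Out

The simplest hypothesis consistent with all the labels is: first is even.
In: (12, 4), since first 12.
In: (10, 9), since first 10.
In: (8, 4), since first 8.
Out: (1, 7), since first 1.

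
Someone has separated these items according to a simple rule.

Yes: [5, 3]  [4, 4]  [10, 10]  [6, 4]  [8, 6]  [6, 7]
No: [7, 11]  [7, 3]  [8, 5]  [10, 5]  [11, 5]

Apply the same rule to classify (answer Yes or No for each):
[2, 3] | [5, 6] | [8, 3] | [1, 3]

Yes, Yes, No, Yes

The common property of the 'Yes' items is: |first − second| ≤ 2. No 'No' item has it.
[2, 3] → |2−3| = 1 → Yes.
[5, 6] → |5−6| = 1 → Yes.
[8, 3] → |8−3| = 5 → No.
[1, 3] → |1−3| = 2 → Yes.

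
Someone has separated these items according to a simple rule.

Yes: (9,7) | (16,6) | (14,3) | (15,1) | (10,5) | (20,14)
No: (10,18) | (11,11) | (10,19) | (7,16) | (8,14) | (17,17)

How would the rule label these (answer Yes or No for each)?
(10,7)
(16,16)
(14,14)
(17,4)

Rule: first > second. This holds for each 'Yes' example and fails for each 'No' one.
(10,7): Yes (10 > 7).
(16,16): No (16 = 16).
(14,14): No (14 = 14).
(17,4): Yes (17 > 4).

Yes, No, No, Yes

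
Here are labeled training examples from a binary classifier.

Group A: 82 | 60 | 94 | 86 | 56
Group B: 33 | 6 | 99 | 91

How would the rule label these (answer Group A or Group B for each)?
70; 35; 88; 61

Group A, Group B, Group A, Group B

'Group A' ⟺ even AND at least 33.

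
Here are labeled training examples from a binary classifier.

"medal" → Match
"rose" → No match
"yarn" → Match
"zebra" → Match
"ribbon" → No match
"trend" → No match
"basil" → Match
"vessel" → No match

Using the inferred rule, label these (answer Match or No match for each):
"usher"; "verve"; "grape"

No match, No match, Match

One predicate separates the groups cleanly: contains 'a'.
"usher": no 'a', fails the rule → No match.
"verve": no 'a', fails the rule → No match.
"grape": has 'a', meets the rule → Match.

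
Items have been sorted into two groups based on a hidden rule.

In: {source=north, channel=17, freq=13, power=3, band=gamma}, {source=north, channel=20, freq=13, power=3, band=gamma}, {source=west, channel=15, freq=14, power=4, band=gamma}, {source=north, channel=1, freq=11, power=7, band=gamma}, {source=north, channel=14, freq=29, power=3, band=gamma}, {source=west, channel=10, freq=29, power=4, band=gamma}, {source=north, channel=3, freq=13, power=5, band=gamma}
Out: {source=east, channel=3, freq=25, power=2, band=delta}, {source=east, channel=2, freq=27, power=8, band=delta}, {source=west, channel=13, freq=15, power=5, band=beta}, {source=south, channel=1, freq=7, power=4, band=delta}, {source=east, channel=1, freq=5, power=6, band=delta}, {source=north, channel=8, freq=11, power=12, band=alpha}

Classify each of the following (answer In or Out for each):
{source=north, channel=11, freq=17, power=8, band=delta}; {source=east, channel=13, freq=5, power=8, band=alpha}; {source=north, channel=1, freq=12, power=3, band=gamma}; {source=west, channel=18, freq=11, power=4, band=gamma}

Out, Out, In, In

One predicate separates the groups cleanly: band is gamma.
{source=north, channel=11, freq=17, power=8, band=delta}: band is delta, does not pass → Out.
{source=east, channel=13, freq=5, power=8, band=alpha}: band is alpha, does not pass → Out.
{source=north, channel=1, freq=12, power=3, band=gamma}: band is gamma, qualifies → In.
{source=west, channel=18, freq=11, power=4, band=gamma}: band is gamma, qualifies → In.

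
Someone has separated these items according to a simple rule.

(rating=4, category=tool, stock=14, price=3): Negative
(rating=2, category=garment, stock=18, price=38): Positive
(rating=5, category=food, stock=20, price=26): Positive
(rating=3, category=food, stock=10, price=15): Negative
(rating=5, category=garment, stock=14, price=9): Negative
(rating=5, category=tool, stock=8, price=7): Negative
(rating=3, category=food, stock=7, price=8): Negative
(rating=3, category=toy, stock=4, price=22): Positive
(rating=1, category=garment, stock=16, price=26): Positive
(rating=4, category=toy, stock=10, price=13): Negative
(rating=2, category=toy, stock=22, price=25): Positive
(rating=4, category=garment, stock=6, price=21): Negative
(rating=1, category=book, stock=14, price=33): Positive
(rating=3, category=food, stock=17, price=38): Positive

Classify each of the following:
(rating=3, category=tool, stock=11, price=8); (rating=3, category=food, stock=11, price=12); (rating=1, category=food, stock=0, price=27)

Negative, Negative, Positive

A rule that fits every label: price ≥ 22 — true of each 'Positive' example, false of each 'Negative' one.
(rating=3, category=tool, stock=11, price=8): price = 8 — lacks this property, so Negative.
(rating=3, category=food, stock=11, price=12): price = 12 — lacks this property, so Negative.
(rating=1, category=food, stock=0, price=27): price = 27 — has this property, so Positive.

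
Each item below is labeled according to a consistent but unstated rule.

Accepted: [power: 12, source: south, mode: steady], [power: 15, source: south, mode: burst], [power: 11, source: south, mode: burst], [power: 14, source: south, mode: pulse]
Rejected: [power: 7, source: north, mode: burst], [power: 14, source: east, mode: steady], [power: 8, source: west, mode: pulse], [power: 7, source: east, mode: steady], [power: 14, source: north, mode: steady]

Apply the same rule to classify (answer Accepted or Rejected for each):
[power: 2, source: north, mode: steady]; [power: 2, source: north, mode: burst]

The distinguishing property — source is south — holds for all the 'Accepted' cases and none of the 'Rejected' cases.
Rejected: [power: 2, source: north, mode: steady], since source is north.
Rejected: [power: 2, source: north, mode: burst], since source is north.

Rejected, Rejected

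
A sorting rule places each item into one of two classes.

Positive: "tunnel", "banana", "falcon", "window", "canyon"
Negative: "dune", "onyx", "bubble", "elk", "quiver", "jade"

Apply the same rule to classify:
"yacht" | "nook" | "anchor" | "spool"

One predicate separates the groups cleanly: length 6 AND contains 'n'.
"yacht" → length 5, no 'n' → Negative. "nook" → length 4, has 'n' → Negative. "anchor" → length 6, has 'n' → Positive. "spool" → length 5, no 'n' → Negative.

Negative, Negative, Positive, Negative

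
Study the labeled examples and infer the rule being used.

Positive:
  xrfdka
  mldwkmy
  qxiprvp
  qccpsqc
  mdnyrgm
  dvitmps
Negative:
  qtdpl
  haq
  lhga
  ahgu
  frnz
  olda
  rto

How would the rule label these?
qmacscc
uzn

Positive, Negative

Every 'Positive' example satisfies: length ≥ 6. None of the 'Negative' examples do.
qmacscc: length 7, satisfies this → Positive. uzn: length 3, fails the rule → Negative.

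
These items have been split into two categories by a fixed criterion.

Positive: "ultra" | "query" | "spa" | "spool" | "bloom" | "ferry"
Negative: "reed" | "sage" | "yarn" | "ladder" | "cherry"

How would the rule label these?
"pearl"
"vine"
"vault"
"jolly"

Positive, Negative, Positive, Positive

All 'Positive' examples share one property — odd length — and every 'Negative' example lacks it.
"pearl": length 5 — has this property, so Positive. "vine": length 4 — fails this test, so Negative. "vault": length 5 — has this property, so Positive. "jolly": length 5 — has this property, so Positive.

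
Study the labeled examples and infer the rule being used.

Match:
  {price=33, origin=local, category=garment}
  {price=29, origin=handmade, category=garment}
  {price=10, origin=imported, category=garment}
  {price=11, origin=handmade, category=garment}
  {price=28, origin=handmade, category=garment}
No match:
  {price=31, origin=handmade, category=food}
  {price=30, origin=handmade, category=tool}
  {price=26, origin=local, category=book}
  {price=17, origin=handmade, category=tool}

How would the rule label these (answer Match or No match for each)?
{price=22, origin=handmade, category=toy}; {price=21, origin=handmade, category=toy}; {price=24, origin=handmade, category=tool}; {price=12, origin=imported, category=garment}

No match, No match, No match, Match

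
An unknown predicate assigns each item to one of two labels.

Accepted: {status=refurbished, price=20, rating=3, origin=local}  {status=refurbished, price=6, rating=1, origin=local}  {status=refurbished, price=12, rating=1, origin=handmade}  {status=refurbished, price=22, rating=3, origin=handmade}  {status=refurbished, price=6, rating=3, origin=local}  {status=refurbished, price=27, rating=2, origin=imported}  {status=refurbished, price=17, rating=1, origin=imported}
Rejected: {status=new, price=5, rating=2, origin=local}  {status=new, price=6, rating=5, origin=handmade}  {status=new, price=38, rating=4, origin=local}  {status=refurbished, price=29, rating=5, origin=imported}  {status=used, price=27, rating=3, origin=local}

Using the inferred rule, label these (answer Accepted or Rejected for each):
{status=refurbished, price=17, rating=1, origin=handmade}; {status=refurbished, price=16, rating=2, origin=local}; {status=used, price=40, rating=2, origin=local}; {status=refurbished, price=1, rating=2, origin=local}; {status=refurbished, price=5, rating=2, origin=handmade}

The simplest hypothesis consistent with all the labels is: status is refurbished AND price ≤ 27.
{status=refurbished, price=17, rating=1, origin=handmade}: Accepted (status is refurbished, price = 17). {status=refurbished, price=16, rating=2, origin=local}: Accepted (status is refurbished, price = 16). {status=used, price=40, rating=2, origin=local}: Rejected (status is used, price = 40). {status=refurbished, price=1, rating=2, origin=local}: Accepted (status is refurbished, price = 1). {status=refurbished, price=5, rating=2, origin=handmade}: Accepted (status is refurbished, price = 5).

Accepted, Accepted, Rejected, Accepted, Accepted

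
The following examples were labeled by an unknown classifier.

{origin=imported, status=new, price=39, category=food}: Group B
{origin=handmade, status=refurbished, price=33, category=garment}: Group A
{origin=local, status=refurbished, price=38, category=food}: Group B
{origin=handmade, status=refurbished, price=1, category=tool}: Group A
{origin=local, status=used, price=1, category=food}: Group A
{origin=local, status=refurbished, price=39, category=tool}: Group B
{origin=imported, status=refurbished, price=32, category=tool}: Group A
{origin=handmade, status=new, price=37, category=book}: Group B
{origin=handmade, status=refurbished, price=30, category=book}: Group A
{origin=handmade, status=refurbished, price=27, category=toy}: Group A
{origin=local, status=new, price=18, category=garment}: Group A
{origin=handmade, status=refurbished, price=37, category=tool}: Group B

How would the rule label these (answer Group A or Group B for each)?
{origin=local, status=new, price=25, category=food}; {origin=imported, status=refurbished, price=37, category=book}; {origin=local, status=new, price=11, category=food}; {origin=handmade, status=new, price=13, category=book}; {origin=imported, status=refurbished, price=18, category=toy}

The simplest hypothesis consistent with all the labels is: price ≤ 33.

Group A, Group B, Group A, Group A, Group A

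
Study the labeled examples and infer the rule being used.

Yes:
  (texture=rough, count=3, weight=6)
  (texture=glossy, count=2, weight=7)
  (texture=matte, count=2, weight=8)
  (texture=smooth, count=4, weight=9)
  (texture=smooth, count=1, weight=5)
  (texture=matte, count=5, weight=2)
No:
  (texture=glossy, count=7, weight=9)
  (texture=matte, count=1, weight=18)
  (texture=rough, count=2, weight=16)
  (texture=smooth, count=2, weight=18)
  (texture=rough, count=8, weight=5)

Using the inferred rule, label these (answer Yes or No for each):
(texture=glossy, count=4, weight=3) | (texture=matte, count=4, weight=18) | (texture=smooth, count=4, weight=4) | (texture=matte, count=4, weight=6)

Yes, No, Yes, Yes

The common property of the 'Yes' items is: weight ≤ 9 AND count ≤ 5. No 'No' item has it.
(texture=glossy, count=4, weight=3) — weight = 3, count = 4, hence Yes.
(texture=matte, count=4, weight=18) — weight = 18, count = 4, hence No.
(texture=smooth, count=4, weight=4) — weight = 4, count = 4, hence Yes.
(texture=matte, count=4, weight=6) — weight = 6, count = 4, hence Yes.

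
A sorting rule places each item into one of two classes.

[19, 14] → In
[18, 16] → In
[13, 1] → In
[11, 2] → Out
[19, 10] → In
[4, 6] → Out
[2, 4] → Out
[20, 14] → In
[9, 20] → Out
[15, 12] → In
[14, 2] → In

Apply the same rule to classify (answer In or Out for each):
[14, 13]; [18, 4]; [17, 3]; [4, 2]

A rule that fits every label: first ≥ 12 — true of each 'In' example, false of each 'Out' one.
[14, 13]: first 14 — has this property, so In.
[18, 4]: first 18 — has this property, so In.
[17, 3]: first 17 — has this property, so In.
[4, 2]: first 4 — does not fit, so Out.

In, In, In, Out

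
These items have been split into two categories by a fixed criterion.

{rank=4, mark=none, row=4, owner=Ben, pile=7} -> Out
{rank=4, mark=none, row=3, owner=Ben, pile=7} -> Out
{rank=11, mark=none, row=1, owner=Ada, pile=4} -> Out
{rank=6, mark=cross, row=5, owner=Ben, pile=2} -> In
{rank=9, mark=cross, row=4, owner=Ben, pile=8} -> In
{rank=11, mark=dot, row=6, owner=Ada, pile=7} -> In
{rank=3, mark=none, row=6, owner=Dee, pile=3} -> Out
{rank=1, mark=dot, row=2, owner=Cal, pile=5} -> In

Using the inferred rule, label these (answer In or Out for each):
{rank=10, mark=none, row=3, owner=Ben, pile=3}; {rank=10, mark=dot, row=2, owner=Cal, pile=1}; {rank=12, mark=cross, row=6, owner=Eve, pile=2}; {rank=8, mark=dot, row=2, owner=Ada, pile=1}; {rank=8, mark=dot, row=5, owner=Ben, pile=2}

Looking at the examples, the only property every 'In' case has and every 'Out' case lacks is: mark is not none.
Out: {rank=10, mark=none, row=3, owner=Ben, pile=3}, since mark is none. In: {rank=10, mark=dot, row=2, owner=Cal, pile=1}, since mark is dot. In: {rank=12, mark=cross, row=6, owner=Eve, pile=2}, since mark is cross. In: {rank=8, mark=dot, row=2, owner=Ada, pile=1}, since mark is dot. In: {rank=8, mark=dot, row=5, owner=Ben, pile=2}, since mark is dot.

Out, In, In, In, In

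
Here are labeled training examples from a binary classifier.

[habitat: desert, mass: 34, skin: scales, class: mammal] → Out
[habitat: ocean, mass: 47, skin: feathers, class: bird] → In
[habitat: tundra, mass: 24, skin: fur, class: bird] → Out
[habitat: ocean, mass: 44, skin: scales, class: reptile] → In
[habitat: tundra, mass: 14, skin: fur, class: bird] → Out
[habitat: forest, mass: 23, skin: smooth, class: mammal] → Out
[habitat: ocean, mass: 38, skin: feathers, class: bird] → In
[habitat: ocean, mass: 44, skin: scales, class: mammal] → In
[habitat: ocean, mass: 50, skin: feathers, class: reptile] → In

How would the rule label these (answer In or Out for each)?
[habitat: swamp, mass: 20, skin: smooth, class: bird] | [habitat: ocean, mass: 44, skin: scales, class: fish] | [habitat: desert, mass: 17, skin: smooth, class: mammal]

The common property of the 'In' items is: habitat is ocean. No 'Out' item has it.

Out, In, Out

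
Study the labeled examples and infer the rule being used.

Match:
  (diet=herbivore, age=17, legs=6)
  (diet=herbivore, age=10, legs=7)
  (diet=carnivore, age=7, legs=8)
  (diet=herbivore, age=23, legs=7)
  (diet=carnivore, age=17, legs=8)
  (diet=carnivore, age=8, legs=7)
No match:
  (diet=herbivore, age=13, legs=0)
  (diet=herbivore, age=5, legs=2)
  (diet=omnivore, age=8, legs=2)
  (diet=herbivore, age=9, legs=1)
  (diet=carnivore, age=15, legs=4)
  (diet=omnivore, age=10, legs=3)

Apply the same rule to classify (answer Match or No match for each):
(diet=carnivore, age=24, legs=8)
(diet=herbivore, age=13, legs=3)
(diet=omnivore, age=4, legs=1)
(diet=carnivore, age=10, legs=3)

Match, No match, No match, No match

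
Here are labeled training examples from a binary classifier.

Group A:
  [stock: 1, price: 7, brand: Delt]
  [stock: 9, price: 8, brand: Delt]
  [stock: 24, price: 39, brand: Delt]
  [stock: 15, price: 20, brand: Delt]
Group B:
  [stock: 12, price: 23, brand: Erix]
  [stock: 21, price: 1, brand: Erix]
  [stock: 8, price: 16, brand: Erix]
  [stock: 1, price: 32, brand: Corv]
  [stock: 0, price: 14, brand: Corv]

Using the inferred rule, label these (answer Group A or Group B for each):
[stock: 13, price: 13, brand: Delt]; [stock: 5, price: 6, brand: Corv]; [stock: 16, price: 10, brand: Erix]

The simplest hypothesis consistent with all the labels is: brand is Delt.

Group A, Group B, Group B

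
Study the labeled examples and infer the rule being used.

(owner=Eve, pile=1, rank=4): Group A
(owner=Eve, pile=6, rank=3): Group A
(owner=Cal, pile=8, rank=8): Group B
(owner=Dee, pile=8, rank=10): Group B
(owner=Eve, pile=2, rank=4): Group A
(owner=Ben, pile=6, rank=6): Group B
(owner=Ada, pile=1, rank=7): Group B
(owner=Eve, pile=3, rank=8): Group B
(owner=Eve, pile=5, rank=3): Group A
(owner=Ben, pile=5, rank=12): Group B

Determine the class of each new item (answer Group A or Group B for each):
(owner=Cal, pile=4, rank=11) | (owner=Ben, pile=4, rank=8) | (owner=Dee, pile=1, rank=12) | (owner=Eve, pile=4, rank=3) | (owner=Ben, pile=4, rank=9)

Rule: rank ≤ 4. This holds for each 'Group A' example and fails for each 'Group B' one.
(owner=Cal, pile=4, rank=11): rank = 11, does not pass → Group B.
(owner=Ben, pile=4, rank=8): rank = 8, does not pass → Group B.
(owner=Dee, pile=1, rank=12): rank = 12, does not pass → Group B.
(owner=Eve, pile=4, rank=3): rank = 3, has this property → Group A.
(owner=Ben, pile=4, rank=9): rank = 9, does not pass → Group B.

Group B, Group B, Group B, Group A, Group B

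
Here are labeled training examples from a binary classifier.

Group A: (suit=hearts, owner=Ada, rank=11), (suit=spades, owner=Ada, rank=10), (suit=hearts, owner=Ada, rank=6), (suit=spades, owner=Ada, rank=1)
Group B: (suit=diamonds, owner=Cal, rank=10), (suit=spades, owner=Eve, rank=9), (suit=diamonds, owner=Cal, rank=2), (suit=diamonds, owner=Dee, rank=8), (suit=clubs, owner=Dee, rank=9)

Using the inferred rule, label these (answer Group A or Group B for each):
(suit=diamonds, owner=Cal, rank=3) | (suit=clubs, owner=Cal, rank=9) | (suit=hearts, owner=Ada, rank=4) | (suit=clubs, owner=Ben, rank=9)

Every 'Group A' example satisfies: owner is Ada. None of the 'Group B' examples do.
(suit=diamonds, owner=Cal, rank=3) → owner is Cal → Group B.
(suit=clubs, owner=Cal, rank=9) → owner is Cal → Group B.
(suit=hearts, owner=Ada, rank=4) → owner is Ada → Group A.
(suit=clubs, owner=Ben, rank=9) → owner is Ben → Group B.

Group B, Group B, Group A, Group B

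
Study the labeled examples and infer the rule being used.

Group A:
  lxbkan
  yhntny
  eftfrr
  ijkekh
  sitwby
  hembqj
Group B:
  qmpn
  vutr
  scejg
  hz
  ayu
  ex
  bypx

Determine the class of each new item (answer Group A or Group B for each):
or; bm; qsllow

Group B, Group B, Group A

'Group A' ⟺ length 6.
Group B: or, since length 2.
Group B: bm, since length 2.
Group A: qsllow, since length 6.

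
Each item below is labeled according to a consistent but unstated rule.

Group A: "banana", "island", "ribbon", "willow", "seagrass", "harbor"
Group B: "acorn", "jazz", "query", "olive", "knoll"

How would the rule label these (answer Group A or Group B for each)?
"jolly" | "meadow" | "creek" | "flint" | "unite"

One predicate separates the groups cleanly: length ≥ 6.
"jolly" — length 5, hence Group B.
"meadow" — length 6, hence Group A.
"creek" — length 5, hence Group B.
"flint" — length 5, hence Group B.
"unite" — length 5, hence Group B.

Group B, Group A, Group B, Group B, Group B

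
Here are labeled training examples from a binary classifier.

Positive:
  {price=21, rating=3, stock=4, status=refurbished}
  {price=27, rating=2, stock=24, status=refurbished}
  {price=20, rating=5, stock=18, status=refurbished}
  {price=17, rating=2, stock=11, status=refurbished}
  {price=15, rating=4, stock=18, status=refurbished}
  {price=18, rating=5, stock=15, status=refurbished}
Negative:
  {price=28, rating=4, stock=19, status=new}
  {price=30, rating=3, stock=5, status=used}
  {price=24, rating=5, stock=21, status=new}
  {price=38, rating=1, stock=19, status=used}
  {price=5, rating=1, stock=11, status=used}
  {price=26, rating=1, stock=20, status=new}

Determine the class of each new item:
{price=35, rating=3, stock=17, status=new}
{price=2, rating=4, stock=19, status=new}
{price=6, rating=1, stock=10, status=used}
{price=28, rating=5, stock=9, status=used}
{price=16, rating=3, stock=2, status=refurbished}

The simplest hypothesis consistent with all the labels is: status is refurbished.

Negative, Negative, Negative, Negative, Positive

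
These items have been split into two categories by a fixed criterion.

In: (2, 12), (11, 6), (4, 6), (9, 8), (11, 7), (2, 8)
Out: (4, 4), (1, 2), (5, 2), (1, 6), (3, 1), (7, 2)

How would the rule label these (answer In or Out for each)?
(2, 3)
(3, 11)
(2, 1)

Out, In, Out

The classifier is using: sum ≥ 10.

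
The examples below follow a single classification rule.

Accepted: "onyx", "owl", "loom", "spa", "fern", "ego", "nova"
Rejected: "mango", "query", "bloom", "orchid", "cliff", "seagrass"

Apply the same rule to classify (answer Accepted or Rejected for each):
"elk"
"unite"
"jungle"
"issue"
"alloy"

Accepted, Rejected, Rejected, Rejected, Rejected

The pattern is that an item is 'Accepted' exactly when: length ≤ 4.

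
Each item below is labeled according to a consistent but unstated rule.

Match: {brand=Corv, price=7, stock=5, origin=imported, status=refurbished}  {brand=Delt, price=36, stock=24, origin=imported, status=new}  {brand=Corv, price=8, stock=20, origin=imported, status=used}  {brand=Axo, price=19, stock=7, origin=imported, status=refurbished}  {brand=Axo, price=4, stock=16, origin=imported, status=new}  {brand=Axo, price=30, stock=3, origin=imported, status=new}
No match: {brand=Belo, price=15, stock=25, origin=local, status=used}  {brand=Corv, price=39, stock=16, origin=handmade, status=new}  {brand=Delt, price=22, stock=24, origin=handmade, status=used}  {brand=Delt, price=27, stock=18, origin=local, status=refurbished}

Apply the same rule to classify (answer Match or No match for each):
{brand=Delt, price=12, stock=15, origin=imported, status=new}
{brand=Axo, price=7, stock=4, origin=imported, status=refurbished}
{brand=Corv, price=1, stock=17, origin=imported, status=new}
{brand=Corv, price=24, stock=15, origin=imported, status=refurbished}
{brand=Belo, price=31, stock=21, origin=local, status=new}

Match, Match, Match, Match, No match

The rule appears to be: origin is imported.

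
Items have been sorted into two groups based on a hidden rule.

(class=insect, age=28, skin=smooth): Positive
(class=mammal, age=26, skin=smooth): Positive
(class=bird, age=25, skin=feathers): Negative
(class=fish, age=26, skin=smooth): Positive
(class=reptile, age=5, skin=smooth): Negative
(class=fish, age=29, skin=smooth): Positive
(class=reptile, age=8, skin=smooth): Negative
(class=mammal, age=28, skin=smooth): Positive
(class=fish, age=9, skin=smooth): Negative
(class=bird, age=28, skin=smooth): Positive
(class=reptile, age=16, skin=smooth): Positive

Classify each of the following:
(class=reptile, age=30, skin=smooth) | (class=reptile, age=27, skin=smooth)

Positive, Positive

Rule: skin is smooth AND age ≥ 16. This holds for each 'Positive' example and fails for each 'Negative' one.
(class=reptile, age=30, skin=smooth): Positive (skin is smooth, age = 30). (class=reptile, age=27, skin=smooth): Positive (skin is smooth, age = 27).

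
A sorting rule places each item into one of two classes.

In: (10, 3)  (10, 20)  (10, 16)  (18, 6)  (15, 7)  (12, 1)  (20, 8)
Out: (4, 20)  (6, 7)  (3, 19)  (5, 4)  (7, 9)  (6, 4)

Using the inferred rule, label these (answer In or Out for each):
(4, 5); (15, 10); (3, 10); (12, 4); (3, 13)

Out, In, Out, In, Out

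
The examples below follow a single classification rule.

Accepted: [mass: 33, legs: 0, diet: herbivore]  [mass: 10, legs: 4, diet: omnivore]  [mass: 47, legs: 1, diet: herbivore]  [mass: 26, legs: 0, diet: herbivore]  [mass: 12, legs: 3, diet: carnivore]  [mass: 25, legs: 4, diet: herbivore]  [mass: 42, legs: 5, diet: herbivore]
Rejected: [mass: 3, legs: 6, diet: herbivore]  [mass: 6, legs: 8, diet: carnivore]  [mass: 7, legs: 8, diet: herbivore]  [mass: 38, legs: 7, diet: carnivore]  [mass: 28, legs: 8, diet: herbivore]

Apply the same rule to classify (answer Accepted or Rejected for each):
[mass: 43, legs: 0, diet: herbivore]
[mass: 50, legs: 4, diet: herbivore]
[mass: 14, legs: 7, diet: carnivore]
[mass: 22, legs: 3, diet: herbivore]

Accepted, Accepted, Rejected, Accepted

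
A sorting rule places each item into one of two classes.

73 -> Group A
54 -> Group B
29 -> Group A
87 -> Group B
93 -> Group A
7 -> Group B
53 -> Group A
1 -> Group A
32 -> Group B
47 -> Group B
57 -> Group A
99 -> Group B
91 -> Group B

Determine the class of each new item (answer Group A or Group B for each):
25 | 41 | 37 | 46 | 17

Group A, Group A, Group A, Group B, Group A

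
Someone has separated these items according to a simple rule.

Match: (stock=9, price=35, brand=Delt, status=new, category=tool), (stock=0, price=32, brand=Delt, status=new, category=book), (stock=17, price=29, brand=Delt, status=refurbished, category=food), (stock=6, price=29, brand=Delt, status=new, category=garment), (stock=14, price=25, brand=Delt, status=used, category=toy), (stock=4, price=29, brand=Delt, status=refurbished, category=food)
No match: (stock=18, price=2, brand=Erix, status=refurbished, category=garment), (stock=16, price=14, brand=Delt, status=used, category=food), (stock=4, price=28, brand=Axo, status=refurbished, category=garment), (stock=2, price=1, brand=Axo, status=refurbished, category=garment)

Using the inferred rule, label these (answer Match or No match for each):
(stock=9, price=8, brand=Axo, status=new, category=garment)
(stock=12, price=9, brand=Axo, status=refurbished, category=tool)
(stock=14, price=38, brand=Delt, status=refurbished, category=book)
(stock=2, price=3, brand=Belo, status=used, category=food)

No match, No match, Match, No match

All 'Match' examples share one property — brand is Delt AND price ≥ 25 — and every 'No match' example lacks it.
(stock=9, price=8, brand=Axo, status=new, category=garment) — brand is Axo, price = 8, hence No match.
(stock=12, price=9, brand=Axo, status=refurbished, category=tool) — brand is Axo, price = 9, hence No match.
(stock=14, price=38, brand=Delt, status=refurbished, category=book) — brand is Delt, price = 38, hence Match.
(stock=2, price=3, brand=Belo, status=used, category=food) — brand is Belo, price = 3, hence No match.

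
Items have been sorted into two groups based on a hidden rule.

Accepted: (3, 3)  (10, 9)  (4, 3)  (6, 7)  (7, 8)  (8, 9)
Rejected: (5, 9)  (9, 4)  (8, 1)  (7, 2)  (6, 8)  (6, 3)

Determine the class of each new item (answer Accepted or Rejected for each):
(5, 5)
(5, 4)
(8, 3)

Accepted, Accepted, Rejected

Rule: |first − second| ≤ 1. This holds for each 'Accepted' example and fails for each 'Rejected' one.
(5, 5) → |5−5| = 0 → Accepted.
(5, 4) → |5−4| = 1 → Accepted.
(8, 3) → |8−3| = 5 → Rejected.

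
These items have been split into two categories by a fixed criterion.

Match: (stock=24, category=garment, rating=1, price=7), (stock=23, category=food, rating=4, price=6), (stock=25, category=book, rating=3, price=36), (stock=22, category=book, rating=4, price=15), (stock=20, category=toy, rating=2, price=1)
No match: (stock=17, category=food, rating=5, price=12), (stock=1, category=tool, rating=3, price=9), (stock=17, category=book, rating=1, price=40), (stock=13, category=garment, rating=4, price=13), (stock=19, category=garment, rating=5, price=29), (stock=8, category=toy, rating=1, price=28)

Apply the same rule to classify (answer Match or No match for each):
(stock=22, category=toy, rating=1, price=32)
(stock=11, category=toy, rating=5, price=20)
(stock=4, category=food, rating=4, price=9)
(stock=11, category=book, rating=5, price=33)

Match, No match, No match, No match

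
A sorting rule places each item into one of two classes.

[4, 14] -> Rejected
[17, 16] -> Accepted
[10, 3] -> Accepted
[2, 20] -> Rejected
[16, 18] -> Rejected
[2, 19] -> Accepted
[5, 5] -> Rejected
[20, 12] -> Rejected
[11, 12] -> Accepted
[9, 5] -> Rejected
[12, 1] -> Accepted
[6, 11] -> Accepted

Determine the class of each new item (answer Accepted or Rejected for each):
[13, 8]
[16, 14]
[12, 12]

Accepted, Rejected, Rejected

Comparing the two groups points to one rule — sum is odd.
[13, 8] — 13+8 = 21, hence Accepted.
[16, 14] — 16+14 = 30, hence Rejected.
[12, 12] — 12+12 = 24, hence Rejected.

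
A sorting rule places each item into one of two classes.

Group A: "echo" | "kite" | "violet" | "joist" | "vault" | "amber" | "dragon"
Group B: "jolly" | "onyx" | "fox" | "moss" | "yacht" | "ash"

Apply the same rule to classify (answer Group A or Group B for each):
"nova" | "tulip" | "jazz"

Rule: has ≥ 2 vowels. This holds for each 'Group A' example and fails for each 'Group B' one.
"nova": 2 vowels — matches, so Group A. "tulip": 2 vowels — matches, so Group A. "jazz": 1 vowel — fails this test, so Group B.

Group A, Group A, Group B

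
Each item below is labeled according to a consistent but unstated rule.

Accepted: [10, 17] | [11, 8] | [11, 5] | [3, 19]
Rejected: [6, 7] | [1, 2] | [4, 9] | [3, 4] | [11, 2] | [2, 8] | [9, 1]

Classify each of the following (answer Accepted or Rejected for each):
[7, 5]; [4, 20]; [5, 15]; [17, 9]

One predicate separates the groups cleanly: sum ≥ 16.
Rejected: [7, 5], since 7+5 = 12.
Accepted: [4, 20], since 4+20 = 24.
Accepted: [5, 15], since 5+15 = 20.
Accepted: [17, 9], since 17+9 = 26.

Rejected, Accepted, Accepted, Accepted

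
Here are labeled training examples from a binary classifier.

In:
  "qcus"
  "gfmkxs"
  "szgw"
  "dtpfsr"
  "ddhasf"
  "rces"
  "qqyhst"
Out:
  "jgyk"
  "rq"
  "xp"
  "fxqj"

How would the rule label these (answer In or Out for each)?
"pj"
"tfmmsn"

'In' ⟺ contains 's'.
Out: "pj", since no 's'.
In: "tfmmsn", since has 's'.

Out, In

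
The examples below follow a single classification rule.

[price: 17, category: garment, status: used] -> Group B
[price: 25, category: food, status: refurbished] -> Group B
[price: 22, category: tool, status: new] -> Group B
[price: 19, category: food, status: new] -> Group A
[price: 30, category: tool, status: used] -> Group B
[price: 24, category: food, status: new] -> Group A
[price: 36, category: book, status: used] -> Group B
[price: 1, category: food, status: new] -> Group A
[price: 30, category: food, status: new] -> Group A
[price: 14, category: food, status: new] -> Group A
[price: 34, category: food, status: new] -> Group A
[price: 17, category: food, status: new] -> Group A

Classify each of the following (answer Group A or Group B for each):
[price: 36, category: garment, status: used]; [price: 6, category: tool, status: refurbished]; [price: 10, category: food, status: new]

One predicate separates the groups cleanly: category is food AND status is new.
Group B: [price: 36, category: garment, status: used], since category is garment, status is used.
Group B: [price: 6, category: tool, status: refurbished], since category is tool, status is refurbished.
Group A: [price: 10, category: food, status: new], since category is food, status is new.

Group B, Group B, Group A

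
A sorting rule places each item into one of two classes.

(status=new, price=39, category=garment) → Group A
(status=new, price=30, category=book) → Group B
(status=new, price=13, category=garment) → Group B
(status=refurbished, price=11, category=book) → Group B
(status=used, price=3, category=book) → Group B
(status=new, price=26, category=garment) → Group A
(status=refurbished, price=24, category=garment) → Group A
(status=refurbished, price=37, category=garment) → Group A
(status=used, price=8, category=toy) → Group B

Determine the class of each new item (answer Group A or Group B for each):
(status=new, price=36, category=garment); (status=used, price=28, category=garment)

Rule: category is garment AND price ≥ 24. This holds for each 'Group A' example and fails for each 'Group B' one.
(status=new, price=36, category=garment) — category is garment, price = 36, hence Group A.
(status=used, price=28, category=garment) — category is garment, price = 28, hence Group A.

Group A, Group A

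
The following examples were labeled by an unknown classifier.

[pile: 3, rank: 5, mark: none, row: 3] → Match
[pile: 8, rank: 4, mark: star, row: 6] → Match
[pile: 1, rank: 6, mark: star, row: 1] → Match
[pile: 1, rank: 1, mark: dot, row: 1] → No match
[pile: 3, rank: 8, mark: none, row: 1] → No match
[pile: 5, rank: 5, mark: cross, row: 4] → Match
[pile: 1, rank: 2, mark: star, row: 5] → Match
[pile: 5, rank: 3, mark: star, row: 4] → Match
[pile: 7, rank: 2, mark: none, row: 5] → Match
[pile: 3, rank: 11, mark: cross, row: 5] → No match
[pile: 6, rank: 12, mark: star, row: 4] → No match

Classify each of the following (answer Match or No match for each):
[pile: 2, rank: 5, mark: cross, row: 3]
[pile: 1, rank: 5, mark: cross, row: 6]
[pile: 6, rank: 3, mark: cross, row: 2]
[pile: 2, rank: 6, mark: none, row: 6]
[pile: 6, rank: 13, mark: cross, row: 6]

Match, Match, Match, Match, No match

All 'Match' examples share one property — rank ≥ 2 AND rank ≤ 6 — and every 'No match' example lacks it.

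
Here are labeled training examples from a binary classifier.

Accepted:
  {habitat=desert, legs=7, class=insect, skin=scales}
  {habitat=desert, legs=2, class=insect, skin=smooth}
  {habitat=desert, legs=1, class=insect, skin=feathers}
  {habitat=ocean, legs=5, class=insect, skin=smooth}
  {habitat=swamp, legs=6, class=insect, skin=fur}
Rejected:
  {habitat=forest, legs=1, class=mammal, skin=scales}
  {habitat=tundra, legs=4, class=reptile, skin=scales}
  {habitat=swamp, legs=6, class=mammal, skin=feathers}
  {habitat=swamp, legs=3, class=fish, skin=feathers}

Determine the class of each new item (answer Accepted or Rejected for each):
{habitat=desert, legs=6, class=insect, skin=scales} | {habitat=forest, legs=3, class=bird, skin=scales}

The simplest hypothesis consistent with all the labels is: class is insect.
Accepted: {habitat=desert, legs=6, class=insect, skin=scales}, since class is insect. Rejected: {habitat=forest, legs=3, class=bird, skin=scales}, since class is bird.

Accepted, Rejected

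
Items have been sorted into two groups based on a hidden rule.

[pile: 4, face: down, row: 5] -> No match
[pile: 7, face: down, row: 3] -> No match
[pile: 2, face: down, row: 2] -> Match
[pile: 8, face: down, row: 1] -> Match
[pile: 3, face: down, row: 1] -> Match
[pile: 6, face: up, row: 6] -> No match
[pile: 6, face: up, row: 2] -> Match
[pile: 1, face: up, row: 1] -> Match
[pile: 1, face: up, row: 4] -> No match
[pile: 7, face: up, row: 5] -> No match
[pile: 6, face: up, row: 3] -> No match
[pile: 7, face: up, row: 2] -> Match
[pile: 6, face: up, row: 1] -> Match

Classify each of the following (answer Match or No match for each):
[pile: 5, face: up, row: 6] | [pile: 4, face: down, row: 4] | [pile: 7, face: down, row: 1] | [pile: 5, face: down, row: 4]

The distinguishing property — row ≤ 2 — holds for all the 'Match' cases and none of the 'No match' cases.
No match: [pile: 5, face: up, row: 6], since row = 6.
No match: [pile: 4, face: down, row: 4], since row = 4.
Match: [pile: 7, face: down, row: 1], since row = 1.
No match: [pile: 5, face: down, row: 4], since row = 4.

No match, No match, Match, No match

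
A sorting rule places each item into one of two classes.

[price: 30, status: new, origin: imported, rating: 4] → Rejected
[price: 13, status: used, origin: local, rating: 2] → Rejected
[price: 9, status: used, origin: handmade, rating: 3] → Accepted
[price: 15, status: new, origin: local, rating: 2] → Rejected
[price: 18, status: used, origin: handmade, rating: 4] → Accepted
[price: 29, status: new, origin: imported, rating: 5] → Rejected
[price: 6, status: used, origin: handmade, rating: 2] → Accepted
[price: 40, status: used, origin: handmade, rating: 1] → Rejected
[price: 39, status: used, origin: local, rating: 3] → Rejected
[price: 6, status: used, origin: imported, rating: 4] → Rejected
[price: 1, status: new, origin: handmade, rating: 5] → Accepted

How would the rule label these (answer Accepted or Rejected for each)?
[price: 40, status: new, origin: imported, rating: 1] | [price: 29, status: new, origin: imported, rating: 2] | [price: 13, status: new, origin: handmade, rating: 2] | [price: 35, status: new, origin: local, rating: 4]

Rejected, Rejected, Accepted, Rejected

The simplest hypothesis consistent with all the labels is: origin is handmade AND price ≤ 18.
Rejected: [price: 40, status: new, origin: imported, rating: 1], since origin is imported, price = 40. Rejected: [price: 29, status: new, origin: imported, rating: 2], since origin is imported, price = 29. Accepted: [price: 13, status: new, origin: handmade, rating: 2], since origin is handmade, price = 13. Rejected: [price: 35, status: new, origin: local, rating: 4], since origin is local, price = 35.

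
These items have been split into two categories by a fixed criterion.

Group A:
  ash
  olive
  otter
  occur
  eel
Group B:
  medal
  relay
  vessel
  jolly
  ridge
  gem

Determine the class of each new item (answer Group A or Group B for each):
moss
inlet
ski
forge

The distinguishing property — starts with a vowel — holds for all the 'Group A' cases and none of the 'Group B' cases.
moss: starts with 'm', fails this test → Group B. inlet: starts with 'i', meets the rule → Group A. ski: starts with 's', fails this test → Group B. forge: starts with 'f', fails this test → Group B.

Group B, Group A, Group B, Group B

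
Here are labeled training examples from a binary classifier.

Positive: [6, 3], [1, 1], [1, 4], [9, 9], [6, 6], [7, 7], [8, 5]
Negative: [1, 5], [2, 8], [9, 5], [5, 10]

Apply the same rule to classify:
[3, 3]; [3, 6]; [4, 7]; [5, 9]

Positive, Positive, Positive, Negative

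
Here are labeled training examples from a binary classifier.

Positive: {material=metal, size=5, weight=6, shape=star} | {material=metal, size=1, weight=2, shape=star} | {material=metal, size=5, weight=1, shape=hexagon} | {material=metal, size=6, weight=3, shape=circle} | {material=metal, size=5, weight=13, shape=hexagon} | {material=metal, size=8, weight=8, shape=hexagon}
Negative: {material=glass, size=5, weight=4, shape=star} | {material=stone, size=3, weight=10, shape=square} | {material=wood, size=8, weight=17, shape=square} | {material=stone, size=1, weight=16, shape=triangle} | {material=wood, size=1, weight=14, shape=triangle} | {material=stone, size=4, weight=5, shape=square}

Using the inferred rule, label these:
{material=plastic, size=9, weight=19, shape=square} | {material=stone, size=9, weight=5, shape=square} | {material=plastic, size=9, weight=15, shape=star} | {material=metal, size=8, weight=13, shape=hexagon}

Negative, Negative, Negative, Positive

Looking at the examples, the only property every 'Positive' case has and every 'Negative' case lacks is: material is metal.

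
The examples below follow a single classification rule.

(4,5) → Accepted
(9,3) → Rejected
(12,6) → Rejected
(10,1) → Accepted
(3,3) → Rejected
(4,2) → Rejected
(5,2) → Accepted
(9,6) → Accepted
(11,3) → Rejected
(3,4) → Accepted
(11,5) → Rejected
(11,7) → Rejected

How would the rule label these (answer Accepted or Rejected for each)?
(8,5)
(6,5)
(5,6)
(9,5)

Accepted, Accepted, Accepted, Rejected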